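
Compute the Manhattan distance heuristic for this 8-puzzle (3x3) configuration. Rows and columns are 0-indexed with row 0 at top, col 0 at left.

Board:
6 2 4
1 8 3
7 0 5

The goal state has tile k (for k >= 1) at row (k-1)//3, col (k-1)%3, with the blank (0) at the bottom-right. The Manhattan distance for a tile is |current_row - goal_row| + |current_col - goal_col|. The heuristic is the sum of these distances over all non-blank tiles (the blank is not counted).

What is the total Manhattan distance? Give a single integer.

Tile 6: (0,0)->(1,2) = 3
Tile 2: (0,1)->(0,1) = 0
Tile 4: (0,2)->(1,0) = 3
Tile 1: (1,0)->(0,0) = 1
Tile 8: (1,1)->(2,1) = 1
Tile 3: (1,2)->(0,2) = 1
Tile 7: (2,0)->(2,0) = 0
Tile 5: (2,2)->(1,1) = 2
Sum: 3 + 0 + 3 + 1 + 1 + 1 + 0 + 2 = 11

Answer: 11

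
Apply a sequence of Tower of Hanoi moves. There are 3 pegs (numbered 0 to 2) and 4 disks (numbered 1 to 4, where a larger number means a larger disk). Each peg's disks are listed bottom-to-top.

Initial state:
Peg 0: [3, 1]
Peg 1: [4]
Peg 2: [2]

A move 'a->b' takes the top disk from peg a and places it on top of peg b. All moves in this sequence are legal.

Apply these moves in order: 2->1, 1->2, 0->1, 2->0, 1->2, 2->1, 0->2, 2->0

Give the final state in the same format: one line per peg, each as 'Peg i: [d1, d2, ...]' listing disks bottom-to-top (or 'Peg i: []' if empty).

Answer: Peg 0: [3, 2]
Peg 1: [4, 1]
Peg 2: []

Derivation:
After move 1 (2->1):
Peg 0: [3, 1]
Peg 1: [4, 2]
Peg 2: []

After move 2 (1->2):
Peg 0: [3, 1]
Peg 1: [4]
Peg 2: [2]

After move 3 (0->1):
Peg 0: [3]
Peg 1: [4, 1]
Peg 2: [2]

After move 4 (2->0):
Peg 0: [3, 2]
Peg 1: [4, 1]
Peg 2: []

After move 5 (1->2):
Peg 0: [3, 2]
Peg 1: [4]
Peg 2: [1]

After move 6 (2->1):
Peg 0: [3, 2]
Peg 1: [4, 1]
Peg 2: []

After move 7 (0->2):
Peg 0: [3]
Peg 1: [4, 1]
Peg 2: [2]

After move 8 (2->0):
Peg 0: [3, 2]
Peg 1: [4, 1]
Peg 2: []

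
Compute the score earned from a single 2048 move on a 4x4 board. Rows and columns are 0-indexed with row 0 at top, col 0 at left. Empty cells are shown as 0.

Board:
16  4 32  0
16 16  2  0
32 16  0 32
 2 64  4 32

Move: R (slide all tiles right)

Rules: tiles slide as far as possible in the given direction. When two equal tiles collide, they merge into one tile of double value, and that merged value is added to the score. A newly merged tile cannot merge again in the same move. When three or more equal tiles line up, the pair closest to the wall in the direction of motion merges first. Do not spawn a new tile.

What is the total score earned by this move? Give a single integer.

Slide right:
row 0: [16, 4, 32, 0] -> [0, 16, 4, 32]  score +0 (running 0)
row 1: [16, 16, 2, 0] -> [0, 0, 32, 2]  score +32 (running 32)
row 2: [32, 16, 0, 32] -> [0, 32, 16, 32]  score +0 (running 32)
row 3: [2, 64, 4, 32] -> [2, 64, 4, 32]  score +0 (running 32)
Board after move:
 0 16  4 32
 0  0 32  2
 0 32 16 32
 2 64  4 32

Answer: 32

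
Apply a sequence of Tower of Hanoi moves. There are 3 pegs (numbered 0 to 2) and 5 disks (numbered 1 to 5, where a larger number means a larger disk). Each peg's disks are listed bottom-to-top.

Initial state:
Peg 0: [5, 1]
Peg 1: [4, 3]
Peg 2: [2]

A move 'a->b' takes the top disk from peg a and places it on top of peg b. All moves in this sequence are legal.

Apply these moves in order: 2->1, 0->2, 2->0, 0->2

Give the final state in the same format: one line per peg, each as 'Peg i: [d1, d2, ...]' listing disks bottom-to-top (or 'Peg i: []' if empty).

After move 1 (2->1):
Peg 0: [5, 1]
Peg 1: [4, 3, 2]
Peg 2: []

After move 2 (0->2):
Peg 0: [5]
Peg 1: [4, 3, 2]
Peg 2: [1]

After move 3 (2->0):
Peg 0: [5, 1]
Peg 1: [4, 3, 2]
Peg 2: []

After move 4 (0->2):
Peg 0: [5]
Peg 1: [4, 3, 2]
Peg 2: [1]

Answer: Peg 0: [5]
Peg 1: [4, 3, 2]
Peg 2: [1]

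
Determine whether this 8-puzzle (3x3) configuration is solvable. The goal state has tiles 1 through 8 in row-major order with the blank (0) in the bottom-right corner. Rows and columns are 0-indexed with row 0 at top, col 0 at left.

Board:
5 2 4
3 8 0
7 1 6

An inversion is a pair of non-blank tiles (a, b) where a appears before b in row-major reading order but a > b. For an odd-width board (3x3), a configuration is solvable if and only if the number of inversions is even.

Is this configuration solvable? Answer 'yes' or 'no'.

Answer: no

Derivation:
Inversions (pairs i<j in row-major order where tile[i] > tile[j] > 0): 13
13 is odd, so the puzzle is not solvable.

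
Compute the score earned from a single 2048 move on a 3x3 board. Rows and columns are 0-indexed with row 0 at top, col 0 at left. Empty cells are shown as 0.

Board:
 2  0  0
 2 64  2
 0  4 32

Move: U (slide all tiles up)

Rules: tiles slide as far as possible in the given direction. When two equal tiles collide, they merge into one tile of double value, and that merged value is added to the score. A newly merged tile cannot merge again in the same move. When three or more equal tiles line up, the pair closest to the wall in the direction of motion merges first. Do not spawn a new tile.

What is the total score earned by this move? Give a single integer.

Answer: 4

Derivation:
Slide up:
col 0: [2, 2, 0] -> [4, 0, 0]  score +4 (running 4)
col 1: [0, 64, 4] -> [64, 4, 0]  score +0 (running 4)
col 2: [0, 2, 32] -> [2, 32, 0]  score +0 (running 4)
Board after move:
 4 64  2
 0  4 32
 0  0  0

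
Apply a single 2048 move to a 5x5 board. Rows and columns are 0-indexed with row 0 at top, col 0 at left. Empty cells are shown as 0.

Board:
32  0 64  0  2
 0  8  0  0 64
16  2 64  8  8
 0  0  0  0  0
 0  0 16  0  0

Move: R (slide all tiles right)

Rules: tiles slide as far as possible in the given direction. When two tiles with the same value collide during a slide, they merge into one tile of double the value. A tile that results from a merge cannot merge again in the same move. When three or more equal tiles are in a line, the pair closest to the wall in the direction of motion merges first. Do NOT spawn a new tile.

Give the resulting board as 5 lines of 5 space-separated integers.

Slide right:
row 0: [32, 0, 64, 0, 2] -> [0, 0, 32, 64, 2]
row 1: [0, 8, 0, 0, 64] -> [0, 0, 0, 8, 64]
row 2: [16, 2, 64, 8, 8] -> [0, 16, 2, 64, 16]
row 3: [0, 0, 0, 0, 0] -> [0, 0, 0, 0, 0]
row 4: [0, 0, 16, 0, 0] -> [0, 0, 0, 0, 16]

Answer:  0  0 32 64  2
 0  0  0  8 64
 0 16  2 64 16
 0  0  0  0  0
 0  0  0  0 16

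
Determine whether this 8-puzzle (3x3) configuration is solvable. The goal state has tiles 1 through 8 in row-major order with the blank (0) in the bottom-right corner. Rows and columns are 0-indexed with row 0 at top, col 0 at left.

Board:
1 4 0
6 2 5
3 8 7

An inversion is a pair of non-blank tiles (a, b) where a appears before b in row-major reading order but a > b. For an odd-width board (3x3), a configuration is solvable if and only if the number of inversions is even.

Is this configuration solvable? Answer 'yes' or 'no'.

Answer: no

Derivation:
Inversions (pairs i<j in row-major order where tile[i] > tile[j] > 0): 7
7 is odd, so the puzzle is not solvable.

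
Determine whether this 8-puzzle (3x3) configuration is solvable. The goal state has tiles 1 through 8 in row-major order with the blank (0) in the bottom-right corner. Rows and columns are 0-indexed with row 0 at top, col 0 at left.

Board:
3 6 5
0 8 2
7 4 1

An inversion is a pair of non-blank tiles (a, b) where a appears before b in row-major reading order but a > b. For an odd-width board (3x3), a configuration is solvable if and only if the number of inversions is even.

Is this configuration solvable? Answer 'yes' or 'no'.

Answer: no

Derivation:
Inversions (pairs i<j in row-major order where tile[i] > tile[j] > 0): 17
17 is odd, so the puzzle is not solvable.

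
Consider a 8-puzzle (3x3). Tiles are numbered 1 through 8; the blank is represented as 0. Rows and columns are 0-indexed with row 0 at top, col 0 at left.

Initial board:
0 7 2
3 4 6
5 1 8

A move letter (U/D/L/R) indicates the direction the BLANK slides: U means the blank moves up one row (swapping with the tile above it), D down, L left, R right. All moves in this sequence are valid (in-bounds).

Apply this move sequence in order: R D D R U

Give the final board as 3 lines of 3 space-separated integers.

Answer: 7 4 2
3 1 0
5 8 6

Derivation:
After move 1 (R):
7 0 2
3 4 6
5 1 8

After move 2 (D):
7 4 2
3 0 6
5 1 8

After move 3 (D):
7 4 2
3 1 6
5 0 8

After move 4 (R):
7 4 2
3 1 6
5 8 0

After move 5 (U):
7 4 2
3 1 0
5 8 6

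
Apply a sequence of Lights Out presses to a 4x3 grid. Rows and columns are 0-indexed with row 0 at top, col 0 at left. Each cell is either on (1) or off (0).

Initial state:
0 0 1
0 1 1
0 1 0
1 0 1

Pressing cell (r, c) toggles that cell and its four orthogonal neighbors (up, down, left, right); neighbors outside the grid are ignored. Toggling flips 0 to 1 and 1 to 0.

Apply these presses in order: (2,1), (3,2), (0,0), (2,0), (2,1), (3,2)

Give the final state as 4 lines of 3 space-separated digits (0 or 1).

Answer: 1 1 1
0 1 1
1 0 0
0 0 1

Derivation:
After press 1 at (2,1):
0 0 1
0 0 1
1 0 1
1 1 1

After press 2 at (3,2):
0 0 1
0 0 1
1 0 0
1 0 0

After press 3 at (0,0):
1 1 1
1 0 1
1 0 0
1 0 0

After press 4 at (2,0):
1 1 1
0 0 1
0 1 0
0 0 0

After press 5 at (2,1):
1 1 1
0 1 1
1 0 1
0 1 0

After press 6 at (3,2):
1 1 1
0 1 1
1 0 0
0 0 1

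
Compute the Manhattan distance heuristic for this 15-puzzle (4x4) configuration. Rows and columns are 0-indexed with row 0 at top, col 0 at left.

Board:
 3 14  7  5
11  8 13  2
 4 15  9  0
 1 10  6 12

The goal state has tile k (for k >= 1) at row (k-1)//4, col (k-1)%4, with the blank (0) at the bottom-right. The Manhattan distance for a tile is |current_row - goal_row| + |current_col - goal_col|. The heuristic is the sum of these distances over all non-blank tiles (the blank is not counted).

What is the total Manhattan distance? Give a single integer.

Tile 3: at (0,0), goal (0,2), distance |0-0|+|0-2| = 2
Tile 14: at (0,1), goal (3,1), distance |0-3|+|1-1| = 3
Tile 7: at (0,2), goal (1,2), distance |0-1|+|2-2| = 1
Tile 5: at (0,3), goal (1,0), distance |0-1|+|3-0| = 4
Tile 11: at (1,0), goal (2,2), distance |1-2|+|0-2| = 3
Tile 8: at (1,1), goal (1,3), distance |1-1|+|1-3| = 2
Tile 13: at (1,2), goal (3,0), distance |1-3|+|2-0| = 4
Tile 2: at (1,3), goal (0,1), distance |1-0|+|3-1| = 3
Tile 4: at (2,0), goal (0,3), distance |2-0|+|0-3| = 5
Tile 15: at (2,1), goal (3,2), distance |2-3|+|1-2| = 2
Tile 9: at (2,2), goal (2,0), distance |2-2|+|2-0| = 2
Tile 1: at (3,0), goal (0,0), distance |3-0|+|0-0| = 3
Tile 10: at (3,1), goal (2,1), distance |3-2|+|1-1| = 1
Tile 6: at (3,2), goal (1,1), distance |3-1|+|2-1| = 3
Tile 12: at (3,3), goal (2,3), distance |3-2|+|3-3| = 1
Sum: 2 + 3 + 1 + 4 + 3 + 2 + 4 + 3 + 5 + 2 + 2 + 3 + 1 + 3 + 1 = 39

Answer: 39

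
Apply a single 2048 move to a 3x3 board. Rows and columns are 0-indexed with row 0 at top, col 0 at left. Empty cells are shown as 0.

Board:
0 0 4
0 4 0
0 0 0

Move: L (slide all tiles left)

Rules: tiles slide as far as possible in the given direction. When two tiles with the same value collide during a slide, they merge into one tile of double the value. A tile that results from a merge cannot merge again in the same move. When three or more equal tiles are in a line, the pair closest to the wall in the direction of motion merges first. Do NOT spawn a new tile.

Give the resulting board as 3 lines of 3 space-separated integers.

Answer: 4 0 0
4 0 0
0 0 0

Derivation:
Slide left:
row 0: [0, 0, 4] -> [4, 0, 0]
row 1: [0, 4, 0] -> [4, 0, 0]
row 2: [0, 0, 0] -> [0, 0, 0]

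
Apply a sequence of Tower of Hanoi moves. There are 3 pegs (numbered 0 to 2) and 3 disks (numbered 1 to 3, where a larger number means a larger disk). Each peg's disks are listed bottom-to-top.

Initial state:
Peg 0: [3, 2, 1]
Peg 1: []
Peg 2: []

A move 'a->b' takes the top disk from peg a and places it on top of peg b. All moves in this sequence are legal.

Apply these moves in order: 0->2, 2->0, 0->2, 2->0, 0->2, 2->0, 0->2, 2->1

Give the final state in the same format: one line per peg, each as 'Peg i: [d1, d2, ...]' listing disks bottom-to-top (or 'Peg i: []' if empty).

After move 1 (0->2):
Peg 0: [3, 2]
Peg 1: []
Peg 2: [1]

After move 2 (2->0):
Peg 0: [3, 2, 1]
Peg 1: []
Peg 2: []

After move 3 (0->2):
Peg 0: [3, 2]
Peg 1: []
Peg 2: [1]

After move 4 (2->0):
Peg 0: [3, 2, 1]
Peg 1: []
Peg 2: []

After move 5 (0->2):
Peg 0: [3, 2]
Peg 1: []
Peg 2: [1]

After move 6 (2->0):
Peg 0: [3, 2, 1]
Peg 1: []
Peg 2: []

After move 7 (0->2):
Peg 0: [3, 2]
Peg 1: []
Peg 2: [1]

After move 8 (2->1):
Peg 0: [3, 2]
Peg 1: [1]
Peg 2: []

Answer: Peg 0: [3, 2]
Peg 1: [1]
Peg 2: []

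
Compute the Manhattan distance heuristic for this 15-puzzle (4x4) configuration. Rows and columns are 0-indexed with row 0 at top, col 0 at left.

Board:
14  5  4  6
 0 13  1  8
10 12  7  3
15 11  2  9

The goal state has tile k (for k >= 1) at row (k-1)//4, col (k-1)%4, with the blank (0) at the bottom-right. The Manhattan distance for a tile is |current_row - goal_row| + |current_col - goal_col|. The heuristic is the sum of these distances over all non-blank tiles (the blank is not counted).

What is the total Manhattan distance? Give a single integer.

Answer: 35

Derivation:
Tile 14: (0,0)->(3,1) = 4
Tile 5: (0,1)->(1,0) = 2
Tile 4: (0,2)->(0,3) = 1
Tile 6: (0,3)->(1,1) = 3
Tile 13: (1,1)->(3,0) = 3
Tile 1: (1,2)->(0,0) = 3
Tile 8: (1,3)->(1,3) = 0
Tile 10: (2,0)->(2,1) = 1
Tile 12: (2,1)->(2,3) = 2
Tile 7: (2,2)->(1,2) = 1
Tile 3: (2,3)->(0,2) = 3
Tile 15: (3,0)->(3,2) = 2
Tile 11: (3,1)->(2,2) = 2
Tile 2: (3,2)->(0,1) = 4
Tile 9: (3,3)->(2,0) = 4
Sum: 4 + 2 + 1 + 3 + 3 + 3 + 0 + 1 + 2 + 1 + 3 + 2 + 2 + 4 + 4 = 35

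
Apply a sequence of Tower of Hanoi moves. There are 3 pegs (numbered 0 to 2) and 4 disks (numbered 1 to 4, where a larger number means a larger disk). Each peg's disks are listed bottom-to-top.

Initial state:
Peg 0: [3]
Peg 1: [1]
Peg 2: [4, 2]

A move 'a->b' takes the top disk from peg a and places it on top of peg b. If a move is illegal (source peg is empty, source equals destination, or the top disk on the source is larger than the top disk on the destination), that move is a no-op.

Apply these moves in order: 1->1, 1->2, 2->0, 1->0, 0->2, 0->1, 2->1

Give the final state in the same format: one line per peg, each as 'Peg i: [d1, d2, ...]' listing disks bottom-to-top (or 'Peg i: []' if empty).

After move 1 (1->1):
Peg 0: [3]
Peg 1: [1]
Peg 2: [4, 2]

After move 2 (1->2):
Peg 0: [3]
Peg 1: []
Peg 2: [4, 2, 1]

After move 3 (2->0):
Peg 0: [3, 1]
Peg 1: []
Peg 2: [4, 2]

After move 4 (1->0):
Peg 0: [3, 1]
Peg 1: []
Peg 2: [4, 2]

After move 5 (0->2):
Peg 0: [3]
Peg 1: []
Peg 2: [4, 2, 1]

After move 6 (0->1):
Peg 0: []
Peg 1: [3]
Peg 2: [4, 2, 1]

After move 7 (2->1):
Peg 0: []
Peg 1: [3, 1]
Peg 2: [4, 2]

Answer: Peg 0: []
Peg 1: [3, 1]
Peg 2: [4, 2]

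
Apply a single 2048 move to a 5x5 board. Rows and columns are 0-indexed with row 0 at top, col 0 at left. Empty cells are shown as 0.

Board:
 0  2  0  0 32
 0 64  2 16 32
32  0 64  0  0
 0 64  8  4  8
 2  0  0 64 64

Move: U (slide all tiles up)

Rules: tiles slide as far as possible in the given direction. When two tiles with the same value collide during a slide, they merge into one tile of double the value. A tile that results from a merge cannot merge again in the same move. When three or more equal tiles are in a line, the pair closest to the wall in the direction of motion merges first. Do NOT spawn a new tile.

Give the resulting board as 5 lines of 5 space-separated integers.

Slide up:
col 0: [0, 0, 32, 0, 2] -> [32, 2, 0, 0, 0]
col 1: [2, 64, 0, 64, 0] -> [2, 128, 0, 0, 0]
col 2: [0, 2, 64, 8, 0] -> [2, 64, 8, 0, 0]
col 3: [0, 16, 0, 4, 64] -> [16, 4, 64, 0, 0]
col 4: [32, 32, 0, 8, 64] -> [64, 8, 64, 0, 0]

Answer:  32   2   2  16  64
  2 128  64   4   8
  0   0   8  64  64
  0   0   0   0   0
  0   0   0   0   0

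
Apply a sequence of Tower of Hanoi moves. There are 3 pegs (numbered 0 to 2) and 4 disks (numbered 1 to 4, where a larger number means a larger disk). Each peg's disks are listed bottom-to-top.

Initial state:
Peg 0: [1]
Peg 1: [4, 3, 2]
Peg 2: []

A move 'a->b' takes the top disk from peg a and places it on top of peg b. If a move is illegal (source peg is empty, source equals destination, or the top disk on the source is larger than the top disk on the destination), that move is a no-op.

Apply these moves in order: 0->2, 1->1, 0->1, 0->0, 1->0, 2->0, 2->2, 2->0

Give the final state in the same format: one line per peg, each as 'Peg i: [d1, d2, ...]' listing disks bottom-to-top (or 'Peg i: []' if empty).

Answer: Peg 0: [2, 1]
Peg 1: [4, 3]
Peg 2: []

Derivation:
After move 1 (0->2):
Peg 0: []
Peg 1: [4, 3, 2]
Peg 2: [1]

After move 2 (1->1):
Peg 0: []
Peg 1: [4, 3, 2]
Peg 2: [1]

After move 3 (0->1):
Peg 0: []
Peg 1: [4, 3, 2]
Peg 2: [1]

After move 4 (0->0):
Peg 0: []
Peg 1: [4, 3, 2]
Peg 2: [1]

After move 5 (1->0):
Peg 0: [2]
Peg 1: [4, 3]
Peg 2: [1]

After move 6 (2->0):
Peg 0: [2, 1]
Peg 1: [4, 3]
Peg 2: []

After move 7 (2->2):
Peg 0: [2, 1]
Peg 1: [4, 3]
Peg 2: []

After move 8 (2->0):
Peg 0: [2, 1]
Peg 1: [4, 3]
Peg 2: []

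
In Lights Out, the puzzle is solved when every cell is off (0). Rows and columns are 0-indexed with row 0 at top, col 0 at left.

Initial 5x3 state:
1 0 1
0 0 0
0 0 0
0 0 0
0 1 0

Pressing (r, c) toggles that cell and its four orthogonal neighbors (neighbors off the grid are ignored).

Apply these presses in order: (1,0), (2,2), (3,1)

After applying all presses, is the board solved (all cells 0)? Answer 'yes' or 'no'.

After press 1 at (1,0):
0 0 1
1 1 0
1 0 0
0 0 0
0 1 0

After press 2 at (2,2):
0 0 1
1 1 1
1 1 1
0 0 1
0 1 0

After press 3 at (3,1):
0 0 1
1 1 1
1 0 1
1 1 0
0 0 0

Lights still on: 8

Answer: no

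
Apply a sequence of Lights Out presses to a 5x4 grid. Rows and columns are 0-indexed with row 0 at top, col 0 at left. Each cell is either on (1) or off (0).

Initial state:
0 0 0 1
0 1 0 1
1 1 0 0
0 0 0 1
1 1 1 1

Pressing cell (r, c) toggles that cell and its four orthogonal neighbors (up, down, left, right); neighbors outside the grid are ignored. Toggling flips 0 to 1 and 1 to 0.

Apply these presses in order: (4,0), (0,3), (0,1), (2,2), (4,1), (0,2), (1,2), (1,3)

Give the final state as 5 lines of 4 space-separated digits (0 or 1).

After press 1 at (4,0):
0 0 0 1
0 1 0 1
1 1 0 0
1 0 0 1
0 0 1 1

After press 2 at (0,3):
0 0 1 0
0 1 0 0
1 1 0 0
1 0 0 1
0 0 1 1

After press 3 at (0,1):
1 1 0 0
0 0 0 0
1 1 0 0
1 0 0 1
0 0 1 1

After press 4 at (2,2):
1 1 0 0
0 0 1 0
1 0 1 1
1 0 1 1
0 0 1 1

After press 5 at (4,1):
1 1 0 0
0 0 1 0
1 0 1 1
1 1 1 1
1 1 0 1

After press 6 at (0,2):
1 0 1 1
0 0 0 0
1 0 1 1
1 1 1 1
1 1 0 1

After press 7 at (1,2):
1 0 0 1
0 1 1 1
1 0 0 1
1 1 1 1
1 1 0 1

After press 8 at (1,3):
1 0 0 0
0 1 0 0
1 0 0 0
1 1 1 1
1 1 0 1

Answer: 1 0 0 0
0 1 0 0
1 0 0 0
1 1 1 1
1 1 0 1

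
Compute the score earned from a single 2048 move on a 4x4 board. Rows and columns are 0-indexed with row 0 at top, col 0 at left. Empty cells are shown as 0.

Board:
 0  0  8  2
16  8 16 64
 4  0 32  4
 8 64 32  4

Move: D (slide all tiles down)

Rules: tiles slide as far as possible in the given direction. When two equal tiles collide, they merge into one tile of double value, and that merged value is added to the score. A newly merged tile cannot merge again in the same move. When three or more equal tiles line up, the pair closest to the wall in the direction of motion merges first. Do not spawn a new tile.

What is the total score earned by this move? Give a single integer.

Slide down:
col 0: [0, 16, 4, 8] -> [0, 16, 4, 8]  score +0 (running 0)
col 1: [0, 8, 0, 64] -> [0, 0, 8, 64]  score +0 (running 0)
col 2: [8, 16, 32, 32] -> [0, 8, 16, 64]  score +64 (running 64)
col 3: [2, 64, 4, 4] -> [0, 2, 64, 8]  score +8 (running 72)
Board after move:
 0  0  0  0
16  0  8  2
 4  8 16 64
 8 64 64  8

Answer: 72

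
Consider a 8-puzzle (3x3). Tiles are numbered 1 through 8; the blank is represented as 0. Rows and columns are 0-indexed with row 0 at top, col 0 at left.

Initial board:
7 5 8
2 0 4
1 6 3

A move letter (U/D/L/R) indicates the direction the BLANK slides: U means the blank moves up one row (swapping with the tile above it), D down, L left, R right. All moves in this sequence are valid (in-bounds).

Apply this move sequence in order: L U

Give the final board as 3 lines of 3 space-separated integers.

Answer: 0 5 8
7 2 4
1 6 3

Derivation:
After move 1 (L):
7 5 8
0 2 4
1 6 3

After move 2 (U):
0 5 8
7 2 4
1 6 3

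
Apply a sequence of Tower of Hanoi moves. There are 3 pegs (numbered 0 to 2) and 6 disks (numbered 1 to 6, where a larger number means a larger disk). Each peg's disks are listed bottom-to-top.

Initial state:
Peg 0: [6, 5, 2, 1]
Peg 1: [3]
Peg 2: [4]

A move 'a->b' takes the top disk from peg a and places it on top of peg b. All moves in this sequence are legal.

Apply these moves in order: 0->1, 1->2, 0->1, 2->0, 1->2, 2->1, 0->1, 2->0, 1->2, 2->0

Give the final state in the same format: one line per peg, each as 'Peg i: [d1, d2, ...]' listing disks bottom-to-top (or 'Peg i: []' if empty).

After move 1 (0->1):
Peg 0: [6, 5, 2]
Peg 1: [3, 1]
Peg 2: [4]

After move 2 (1->2):
Peg 0: [6, 5, 2]
Peg 1: [3]
Peg 2: [4, 1]

After move 3 (0->1):
Peg 0: [6, 5]
Peg 1: [3, 2]
Peg 2: [4, 1]

After move 4 (2->0):
Peg 0: [6, 5, 1]
Peg 1: [3, 2]
Peg 2: [4]

After move 5 (1->2):
Peg 0: [6, 5, 1]
Peg 1: [3]
Peg 2: [4, 2]

After move 6 (2->1):
Peg 0: [6, 5, 1]
Peg 1: [3, 2]
Peg 2: [4]

After move 7 (0->1):
Peg 0: [6, 5]
Peg 1: [3, 2, 1]
Peg 2: [4]

After move 8 (2->0):
Peg 0: [6, 5, 4]
Peg 1: [3, 2, 1]
Peg 2: []

After move 9 (1->2):
Peg 0: [6, 5, 4]
Peg 1: [3, 2]
Peg 2: [1]

After move 10 (2->0):
Peg 0: [6, 5, 4, 1]
Peg 1: [3, 2]
Peg 2: []

Answer: Peg 0: [6, 5, 4, 1]
Peg 1: [3, 2]
Peg 2: []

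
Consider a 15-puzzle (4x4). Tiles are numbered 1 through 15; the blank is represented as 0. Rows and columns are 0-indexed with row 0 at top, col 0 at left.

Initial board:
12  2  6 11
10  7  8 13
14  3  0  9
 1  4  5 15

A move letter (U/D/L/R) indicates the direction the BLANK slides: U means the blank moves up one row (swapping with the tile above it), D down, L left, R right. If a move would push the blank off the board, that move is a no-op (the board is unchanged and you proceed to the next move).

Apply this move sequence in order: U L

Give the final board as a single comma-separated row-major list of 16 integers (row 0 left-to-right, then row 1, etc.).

After move 1 (U):
12  2  6 11
10  7  0 13
14  3  8  9
 1  4  5 15

After move 2 (L):
12  2  6 11
10  0  7 13
14  3  8  9
 1  4  5 15

Answer: 12, 2, 6, 11, 10, 0, 7, 13, 14, 3, 8, 9, 1, 4, 5, 15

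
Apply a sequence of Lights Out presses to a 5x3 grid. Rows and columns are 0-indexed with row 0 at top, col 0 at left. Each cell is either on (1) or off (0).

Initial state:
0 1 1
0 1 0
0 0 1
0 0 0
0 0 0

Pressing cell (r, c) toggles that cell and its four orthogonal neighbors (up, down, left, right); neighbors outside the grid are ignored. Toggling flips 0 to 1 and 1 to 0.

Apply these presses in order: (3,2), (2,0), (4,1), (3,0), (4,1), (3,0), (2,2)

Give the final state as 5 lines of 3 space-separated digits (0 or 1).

Answer: 0 1 1
1 1 1
1 0 1
1 1 0
0 0 1

Derivation:
After press 1 at (3,2):
0 1 1
0 1 0
0 0 0
0 1 1
0 0 1

After press 2 at (2,0):
0 1 1
1 1 0
1 1 0
1 1 1
0 0 1

After press 3 at (4,1):
0 1 1
1 1 0
1 1 0
1 0 1
1 1 0

After press 4 at (3,0):
0 1 1
1 1 0
0 1 0
0 1 1
0 1 0

After press 5 at (4,1):
0 1 1
1 1 0
0 1 0
0 0 1
1 0 1

After press 6 at (3,0):
0 1 1
1 1 0
1 1 0
1 1 1
0 0 1

After press 7 at (2,2):
0 1 1
1 1 1
1 0 1
1 1 0
0 0 1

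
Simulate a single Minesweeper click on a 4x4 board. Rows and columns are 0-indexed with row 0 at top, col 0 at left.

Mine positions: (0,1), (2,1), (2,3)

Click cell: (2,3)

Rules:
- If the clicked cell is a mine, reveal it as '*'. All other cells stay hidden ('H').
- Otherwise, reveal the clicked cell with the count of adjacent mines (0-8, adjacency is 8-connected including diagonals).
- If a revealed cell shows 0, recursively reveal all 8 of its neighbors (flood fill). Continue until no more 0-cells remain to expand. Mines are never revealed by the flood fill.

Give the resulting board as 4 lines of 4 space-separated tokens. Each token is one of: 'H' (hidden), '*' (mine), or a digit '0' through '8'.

H H H H
H H H H
H H H *
H H H H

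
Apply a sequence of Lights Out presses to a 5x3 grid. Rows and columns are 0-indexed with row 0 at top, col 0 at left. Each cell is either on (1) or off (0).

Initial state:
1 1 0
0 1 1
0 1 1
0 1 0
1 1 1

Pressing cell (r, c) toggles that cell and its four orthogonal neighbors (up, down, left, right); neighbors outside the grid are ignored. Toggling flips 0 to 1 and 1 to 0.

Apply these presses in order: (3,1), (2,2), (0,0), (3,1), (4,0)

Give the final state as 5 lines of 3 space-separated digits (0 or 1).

Answer: 0 0 0
1 1 0
0 0 0
1 1 1
0 0 1

Derivation:
After press 1 at (3,1):
1 1 0
0 1 1
0 0 1
1 0 1
1 0 1

After press 2 at (2,2):
1 1 0
0 1 0
0 1 0
1 0 0
1 0 1

After press 3 at (0,0):
0 0 0
1 1 0
0 1 0
1 0 0
1 0 1

After press 4 at (3,1):
0 0 0
1 1 0
0 0 0
0 1 1
1 1 1

After press 5 at (4,0):
0 0 0
1 1 0
0 0 0
1 1 1
0 0 1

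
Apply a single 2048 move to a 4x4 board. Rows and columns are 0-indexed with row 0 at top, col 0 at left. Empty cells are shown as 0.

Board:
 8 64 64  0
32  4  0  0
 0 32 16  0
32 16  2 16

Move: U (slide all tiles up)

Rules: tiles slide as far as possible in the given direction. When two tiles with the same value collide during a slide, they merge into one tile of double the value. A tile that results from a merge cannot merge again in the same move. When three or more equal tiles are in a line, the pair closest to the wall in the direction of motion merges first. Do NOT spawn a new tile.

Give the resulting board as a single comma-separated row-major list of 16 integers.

Answer: 8, 64, 64, 16, 64, 4, 16, 0, 0, 32, 2, 0, 0, 16, 0, 0

Derivation:
Slide up:
col 0: [8, 32, 0, 32] -> [8, 64, 0, 0]
col 1: [64, 4, 32, 16] -> [64, 4, 32, 16]
col 2: [64, 0, 16, 2] -> [64, 16, 2, 0]
col 3: [0, 0, 0, 16] -> [16, 0, 0, 0]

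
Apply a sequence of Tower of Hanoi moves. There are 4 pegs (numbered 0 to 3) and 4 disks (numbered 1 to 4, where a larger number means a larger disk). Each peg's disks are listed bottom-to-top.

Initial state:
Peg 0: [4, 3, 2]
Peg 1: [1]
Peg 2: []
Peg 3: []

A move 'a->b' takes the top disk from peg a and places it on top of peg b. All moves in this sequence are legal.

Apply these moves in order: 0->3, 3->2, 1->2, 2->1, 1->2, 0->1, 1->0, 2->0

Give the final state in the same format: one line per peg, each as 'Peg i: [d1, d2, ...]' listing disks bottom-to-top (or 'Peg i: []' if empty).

Answer: Peg 0: [4, 3, 1]
Peg 1: []
Peg 2: [2]
Peg 3: []

Derivation:
After move 1 (0->3):
Peg 0: [4, 3]
Peg 1: [1]
Peg 2: []
Peg 3: [2]

After move 2 (3->2):
Peg 0: [4, 3]
Peg 1: [1]
Peg 2: [2]
Peg 3: []

After move 3 (1->2):
Peg 0: [4, 3]
Peg 1: []
Peg 2: [2, 1]
Peg 3: []

After move 4 (2->1):
Peg 0: [4, 3]
Peg 1: [1]
Peg 2: [2]
Peg 3: []

After move 5 (1->2):
Peg 0: [4, 3]
Peg 1: []
Peg 2: [2, 1]
Peg 3: []

After move 6 (0->1):
Peg 0: [4]
Peg 1: [3]
Peg 2: [2, 1]
Peg 3: []

After move 7 (1->0):
Peg 0: [4, 3]
Peg 1: []
Peg 2: [2, 1]
Peg 3: []

After move 8 (2->0):
Peg 0: [4, 3, 1]
Peg 1: []
Peg 2: [2]
Peg 3: []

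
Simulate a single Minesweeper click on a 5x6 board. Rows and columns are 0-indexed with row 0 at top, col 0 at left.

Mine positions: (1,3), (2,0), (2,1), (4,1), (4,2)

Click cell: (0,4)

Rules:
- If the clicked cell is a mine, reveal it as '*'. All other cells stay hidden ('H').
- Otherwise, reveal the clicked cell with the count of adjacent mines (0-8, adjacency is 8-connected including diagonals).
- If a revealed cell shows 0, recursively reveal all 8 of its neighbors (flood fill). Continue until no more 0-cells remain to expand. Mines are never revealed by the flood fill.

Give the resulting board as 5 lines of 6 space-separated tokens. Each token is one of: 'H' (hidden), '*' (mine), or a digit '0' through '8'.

H H H H 1 H
H H H H H H
H H H H H H
H H H H H H
H H H H H H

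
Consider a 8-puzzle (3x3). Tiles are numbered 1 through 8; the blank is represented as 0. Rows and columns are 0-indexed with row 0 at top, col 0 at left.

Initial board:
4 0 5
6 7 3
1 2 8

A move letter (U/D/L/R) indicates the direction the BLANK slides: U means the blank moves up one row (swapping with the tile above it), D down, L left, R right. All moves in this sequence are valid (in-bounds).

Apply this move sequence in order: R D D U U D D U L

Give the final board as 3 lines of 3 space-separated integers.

After move 1 (R):
4 5 0
6 7 3
1 2 8

After move 2 (D):
4 5 3
6 7 0
1 2 8

After move 3 (D):
4 5 3
6 7 8
1 2 0

After move 4 (U):
4 5 3
6 7 0
1 2 8

After move 5 (U):
4 5 0
6 7 3
1 2 8

After move 6 (D):
4 5 3
6 7 0
1 2 8

After move 7 (D):
4 5 3
6 7 8
1 2 0

After move 8 (U):
4 5 3
6 7 0
1 2 8

After move 9 (L):
4 5 3
6 0 7
1 2 8

Answer: 4 5 3
6 0 7
1 2 8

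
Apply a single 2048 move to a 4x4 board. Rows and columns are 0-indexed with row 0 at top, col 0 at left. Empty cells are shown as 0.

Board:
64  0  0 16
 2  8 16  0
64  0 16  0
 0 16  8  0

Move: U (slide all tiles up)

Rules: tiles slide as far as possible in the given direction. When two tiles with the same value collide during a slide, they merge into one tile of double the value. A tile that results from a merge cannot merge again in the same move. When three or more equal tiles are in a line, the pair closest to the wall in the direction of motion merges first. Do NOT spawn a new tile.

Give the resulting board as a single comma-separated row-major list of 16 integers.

Answer: 64, 8, 32, 16, 2, 16, 8, 0, 64, 0, 0, 0, 0, 0, 0, 0

Derivation:
Slide up:
col 0: [64, 2, 64, 0] -> [64, 2, 64, 0]
col 1: [0, 8, 0, 16] -> [8, 16, 0, 0]
col 2: [0, 16, 16, 8] -> [32, 8, 0, 0]
col 3: [16, 0, 0, 0] -> [16, 0, 0, 0]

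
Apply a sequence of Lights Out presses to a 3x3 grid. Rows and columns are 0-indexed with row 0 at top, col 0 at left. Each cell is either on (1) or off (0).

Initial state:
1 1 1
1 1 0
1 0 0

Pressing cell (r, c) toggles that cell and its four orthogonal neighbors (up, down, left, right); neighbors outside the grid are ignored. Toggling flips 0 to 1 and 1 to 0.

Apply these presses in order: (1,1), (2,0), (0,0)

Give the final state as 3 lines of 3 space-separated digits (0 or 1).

After press 1 at (1,1):
1 0 1
0 0 1
1 1 0

After press 2 at (2,0):
1 0 1
1 0 1
0 0 0

After press 3 at (0,0):
0 1 1
0 0 1
0 0 0

Answer: 0 1 1
0 0 1
0 0 0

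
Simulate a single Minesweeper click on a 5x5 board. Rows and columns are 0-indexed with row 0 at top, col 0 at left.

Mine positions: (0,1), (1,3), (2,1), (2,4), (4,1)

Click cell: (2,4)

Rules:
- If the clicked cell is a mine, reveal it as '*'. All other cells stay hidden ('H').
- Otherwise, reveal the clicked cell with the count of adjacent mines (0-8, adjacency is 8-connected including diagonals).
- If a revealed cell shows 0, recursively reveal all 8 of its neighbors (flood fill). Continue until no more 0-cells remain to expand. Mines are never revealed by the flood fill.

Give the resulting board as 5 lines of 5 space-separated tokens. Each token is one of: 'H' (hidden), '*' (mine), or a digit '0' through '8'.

H H H H H
H H H H H
H H H H *
H H H H H
H H H H H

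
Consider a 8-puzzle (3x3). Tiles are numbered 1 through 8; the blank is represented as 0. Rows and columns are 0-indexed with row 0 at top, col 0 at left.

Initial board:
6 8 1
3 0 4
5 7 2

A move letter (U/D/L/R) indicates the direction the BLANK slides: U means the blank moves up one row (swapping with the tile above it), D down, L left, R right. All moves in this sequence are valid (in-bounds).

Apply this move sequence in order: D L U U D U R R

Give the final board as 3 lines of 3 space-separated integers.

Answer: 8 1 0
6 7 4
3 5 2

Derivation:
After move 1 (D):
6 8 1
3 7 4
5 0 2

After move 2 (L):
6 8 1
3 7 4
0 5 2

After move 3 (U):
6 8 1
0 7 4
3 5 2

After move 4 (U):
0 8 1
6 7 4
3 5 2

After move 5 (D):
6 8 1
0 7 4
3 5 2

After move 6 (U):
0 8 1
6 7 4
3 5 2

After move 7 (R):
8 0 1
6 7 4
3 5 2

After move 8 (R):
8 1 0
6 7 4
3 5 2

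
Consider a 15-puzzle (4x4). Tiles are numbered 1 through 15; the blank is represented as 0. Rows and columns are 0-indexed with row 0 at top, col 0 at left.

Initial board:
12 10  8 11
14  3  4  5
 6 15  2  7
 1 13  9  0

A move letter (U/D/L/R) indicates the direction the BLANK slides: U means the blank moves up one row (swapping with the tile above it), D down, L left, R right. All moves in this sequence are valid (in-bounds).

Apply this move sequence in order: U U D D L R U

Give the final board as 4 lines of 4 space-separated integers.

After move 1 (U):
12 10  8 11
14  3  4  5
 6 15  2  0
 1 13  9  7

After move 2 (U):
12 10  8 11
14  3  4  0
 6 15  2  5
 1 13  9  7

After move 3 (D):
12 10  8 11
14  3  4  5
 6 15  2  0
 1 13  9  7

After move 4 (D):
12 10  8 11
14  3  4  5
 6 15  2  7
 1 13  9  0

After move 5 (L):
12 10  8 11
14  3  4  5
 6 15  2  7
 1 13  0  9

After move 6 (R):
12 10  8 11
14  3  4  5
 6 15  2  7
 1 13  9  0

After move 7 (U):
12 10  8 11
14  3  4  5
 6 15  2  0
 1 13  9  7

Answer: 12 10  8 11
14  3  4  5
 6 15  2  0
 1 13  9  7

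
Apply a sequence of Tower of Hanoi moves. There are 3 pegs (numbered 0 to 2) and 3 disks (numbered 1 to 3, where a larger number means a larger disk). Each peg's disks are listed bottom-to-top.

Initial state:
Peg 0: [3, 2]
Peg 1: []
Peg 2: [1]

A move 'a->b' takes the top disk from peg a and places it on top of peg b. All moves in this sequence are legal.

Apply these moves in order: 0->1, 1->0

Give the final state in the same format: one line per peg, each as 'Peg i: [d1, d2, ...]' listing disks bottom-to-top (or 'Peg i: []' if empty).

After move 1 (0->1):
Peg 0: [3]
Peg 1: [2]
Peg 2: [1]

After move 2 (1->0):
Peg 0: [3, 2]
Peg 1: []
Peg 2: [1]

Answer: Peg 0: [3, 2]
Peg 1: []
Peg 2: [1]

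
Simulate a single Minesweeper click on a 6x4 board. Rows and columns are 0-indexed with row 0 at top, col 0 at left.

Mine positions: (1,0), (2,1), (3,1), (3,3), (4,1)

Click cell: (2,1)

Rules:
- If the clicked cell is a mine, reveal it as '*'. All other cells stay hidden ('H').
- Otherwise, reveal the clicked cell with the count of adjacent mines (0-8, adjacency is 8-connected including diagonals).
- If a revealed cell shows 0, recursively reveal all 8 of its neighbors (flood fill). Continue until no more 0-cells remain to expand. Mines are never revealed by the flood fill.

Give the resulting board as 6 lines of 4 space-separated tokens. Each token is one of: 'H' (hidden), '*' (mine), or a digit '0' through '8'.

H H H H
H H H H
H * H H
H H H H
H H H H
H H H H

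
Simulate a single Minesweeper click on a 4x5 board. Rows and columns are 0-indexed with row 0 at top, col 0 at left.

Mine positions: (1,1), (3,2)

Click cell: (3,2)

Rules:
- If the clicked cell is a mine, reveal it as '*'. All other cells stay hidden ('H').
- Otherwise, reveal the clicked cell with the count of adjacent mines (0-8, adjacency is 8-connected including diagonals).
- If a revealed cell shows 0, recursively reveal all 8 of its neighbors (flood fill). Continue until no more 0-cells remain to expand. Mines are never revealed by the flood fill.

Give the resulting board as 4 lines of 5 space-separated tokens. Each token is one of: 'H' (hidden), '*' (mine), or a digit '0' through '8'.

H H H H H
H H H H H
H H H H H
H H * H H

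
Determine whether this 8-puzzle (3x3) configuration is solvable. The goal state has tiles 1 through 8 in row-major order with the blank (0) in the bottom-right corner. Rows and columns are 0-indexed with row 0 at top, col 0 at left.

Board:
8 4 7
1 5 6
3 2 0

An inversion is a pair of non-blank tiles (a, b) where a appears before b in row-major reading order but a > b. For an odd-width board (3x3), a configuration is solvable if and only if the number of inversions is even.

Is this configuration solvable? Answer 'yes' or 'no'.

Inversions (pairs i<j in row-major order where tile[i] > tile[j] > 0): 20
20 is even, so the puzzle is solvable.

Answer: yes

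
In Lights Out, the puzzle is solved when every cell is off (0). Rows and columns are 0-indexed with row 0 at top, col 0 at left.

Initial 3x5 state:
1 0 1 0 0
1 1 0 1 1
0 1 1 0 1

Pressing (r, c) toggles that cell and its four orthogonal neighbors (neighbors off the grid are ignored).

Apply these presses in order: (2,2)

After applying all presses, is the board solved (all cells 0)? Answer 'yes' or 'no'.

After press 1 at (2,2):
1 0 1 0 0
1 1 1 1 1
0 0 0 1 1

Lights still on: 9

Answer: no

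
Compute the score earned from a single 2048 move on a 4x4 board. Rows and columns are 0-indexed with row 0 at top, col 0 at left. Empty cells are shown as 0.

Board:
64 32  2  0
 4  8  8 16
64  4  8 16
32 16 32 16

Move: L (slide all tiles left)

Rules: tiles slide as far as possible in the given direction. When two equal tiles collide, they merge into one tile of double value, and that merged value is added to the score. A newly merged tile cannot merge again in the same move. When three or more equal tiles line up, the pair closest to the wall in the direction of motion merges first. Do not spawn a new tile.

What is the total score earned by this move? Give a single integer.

Slide left:
row 0: [64, 32, 2, 0] -> [64, 32, 2, 0]  score +0 (running 0)
row 1: [4, 8, 8, 16] -> [4, 16, 16, 0]  score +16 (running 16)
row 2: [64, 4, 8, 16] -> [64, 4, 8, 16]  score +0 (running 16)
row 3: [32, 16, 32, 16] -> [32, 16, 32, 16]  score +0 (running 16)
Board after move:
64 32  2  0
 4 16 16  0
64  4  8 16
32 16 32 16

Answer: 16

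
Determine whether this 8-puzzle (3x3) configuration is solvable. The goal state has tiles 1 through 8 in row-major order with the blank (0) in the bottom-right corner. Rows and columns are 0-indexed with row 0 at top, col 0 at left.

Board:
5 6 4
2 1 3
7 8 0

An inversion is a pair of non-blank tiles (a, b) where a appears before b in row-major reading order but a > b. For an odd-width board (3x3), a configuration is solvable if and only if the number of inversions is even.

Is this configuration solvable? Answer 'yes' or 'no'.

Answer: yes

Derivation:
Inversions (pairs i<j in row-major order where tile[i] > tile[j] > 0): 12
12 is even, so the puzzle is solvable.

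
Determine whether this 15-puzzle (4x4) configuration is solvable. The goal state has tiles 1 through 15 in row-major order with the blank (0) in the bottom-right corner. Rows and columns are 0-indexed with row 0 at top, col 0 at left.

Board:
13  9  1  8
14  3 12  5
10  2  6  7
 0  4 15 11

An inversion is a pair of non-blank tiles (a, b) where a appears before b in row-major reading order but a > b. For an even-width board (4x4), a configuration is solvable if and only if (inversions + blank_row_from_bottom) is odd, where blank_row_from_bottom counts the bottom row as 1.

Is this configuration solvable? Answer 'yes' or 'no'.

Inversions: 52
Blank is in row 3 (0-indexed from top), which is row 1 counting from the bottom (bottom = 1).
52 + 1 = 53, which is odd, so the puzzle is solvable.

Answer: yes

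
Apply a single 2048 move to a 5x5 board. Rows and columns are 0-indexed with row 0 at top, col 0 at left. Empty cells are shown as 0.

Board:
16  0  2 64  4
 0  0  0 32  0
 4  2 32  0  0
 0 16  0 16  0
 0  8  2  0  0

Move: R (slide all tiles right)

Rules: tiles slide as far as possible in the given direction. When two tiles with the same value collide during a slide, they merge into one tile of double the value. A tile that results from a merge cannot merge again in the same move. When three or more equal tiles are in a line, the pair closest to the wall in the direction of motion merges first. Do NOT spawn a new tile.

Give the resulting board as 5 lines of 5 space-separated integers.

Slide right:
row 0: [16, 0, 2, 64, 4] -> [0, 16, 2, 64, 4]
row 1: [0, 0, 0, 32, 0] -> [0, 0, 0, 0, 32]
row 2: [4, 2, 32, 0, 0] -> [0, 0, 4, 2, 32]
row 3: [0, 16, 0, 16, 0] -> [0, 0, 0, 0, 32]
row 4: [0, 8, 2, 0, 0] -> [0, 0, 0, 8, 2]

Answer:  0 16  2 64  4
 0  0  0  0 32
 0  0  4  2 32
 0  0  0  0 32
 0  0  0  8  2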